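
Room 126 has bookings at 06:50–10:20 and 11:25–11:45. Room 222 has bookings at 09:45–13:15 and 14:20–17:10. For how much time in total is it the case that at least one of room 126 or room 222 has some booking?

A ∪ B = 06:50–13:15, 14:20–17:10.
Total: 6 h 25 min + 2 h 50 min = 9 h 15 min.

9 h 15 min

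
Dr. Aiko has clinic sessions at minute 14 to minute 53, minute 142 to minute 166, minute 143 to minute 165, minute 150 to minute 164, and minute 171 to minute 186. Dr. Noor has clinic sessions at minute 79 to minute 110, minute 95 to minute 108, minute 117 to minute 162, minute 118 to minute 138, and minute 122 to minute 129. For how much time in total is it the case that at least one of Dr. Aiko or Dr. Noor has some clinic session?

134 minutes

First set merges to minute 14 to minute 53, minute 142 to minute 166, minute 171 to minute 186.
Second set merges to minute 79 to minute 110, minute 117 to minute 162.
A ∪ B = minute 14 to minute 53, minute 79 to minute 110, minute 117 to minute 166, minute 171 to minute 186.
Total: 39 minutes + 31 minutes + 49 minutes + 15 minutes = 134 minutes.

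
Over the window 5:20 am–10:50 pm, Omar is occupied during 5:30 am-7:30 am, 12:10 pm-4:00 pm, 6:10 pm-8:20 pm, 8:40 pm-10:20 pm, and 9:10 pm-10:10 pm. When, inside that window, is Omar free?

5:20 am-5:30 am, 7:30 am-12:10 pm, 4:00 pm-6:10 pm, 8:20 pm-8:40 pm, 10:20 pm-10:50 pm

After merging, the occupied span is 5:30 am-7:30 am, 12:10 pm-4:00 pm, 6:10 pm-8:20 pm, 8:40 pm-10:20 pm.
Gaps within 5:20 am-10:50 pm: 5:20 am-5:30 am, 7:30 am-12:10 pm, 4:00 pm-6:10 pm, 8:20 pm-8:40 pm, 10:20 pm-10:50 pm.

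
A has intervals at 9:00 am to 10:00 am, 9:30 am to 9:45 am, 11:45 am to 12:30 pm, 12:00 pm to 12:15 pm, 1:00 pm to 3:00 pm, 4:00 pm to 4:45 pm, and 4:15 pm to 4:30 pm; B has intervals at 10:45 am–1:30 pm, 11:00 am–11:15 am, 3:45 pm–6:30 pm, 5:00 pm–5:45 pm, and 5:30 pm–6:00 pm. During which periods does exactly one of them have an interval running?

Merge the first list: 9:00 am–10:00 am, 11:45 am–12:30 pm, 1:00 pm–3:00 pm, 4:00 pm–4:45 pm.
Merge the second list: 10:45 am–1:30 pm, 3:45 pm–6:30 pm.
A \ B = 9:00 am–10:00 am, 1:30 pm–3:00 pm.
B \ A = 10:45 am–11:45 am, 12:30 pm–1:00 pm, 3:45 pm–4:00 pm, 4:45 pm–6:30 pm.
Union of the two gives the symmetric difference.

9:00 am–10:00 am, 10:45 am–11:45 am, 12:30 pm–1:00 pm, 1:30 pm–3:00 pm, 3:45 pm–4:00 pm, 4:45 pm–6:30 pm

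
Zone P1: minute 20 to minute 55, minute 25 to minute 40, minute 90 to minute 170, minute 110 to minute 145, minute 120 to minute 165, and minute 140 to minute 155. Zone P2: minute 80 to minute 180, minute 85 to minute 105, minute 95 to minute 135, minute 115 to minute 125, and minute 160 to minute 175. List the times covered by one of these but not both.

minute 20 to minute 55, minute 80 to minute 90, minute 170 to minute 180

First set merges to minute 20 to minute 55, minute 90 to minute 170.
Second set merges to minute 80 to minute 180.
Only in the first: minute 20 to minute 55.
Only in the second: minute 80 to minute 90, minute 170 to minute 180.
Together these are the periods covered by exactly one.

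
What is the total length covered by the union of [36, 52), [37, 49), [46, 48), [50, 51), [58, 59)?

Merged: [36, 52), [58, 59).
Lengths: 16 + 1 = 17.

17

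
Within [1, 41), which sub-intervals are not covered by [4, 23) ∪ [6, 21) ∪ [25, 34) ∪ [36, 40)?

The merged coverage is [4, 23), [25, 34), [36, 40).
Gaps within [1, 41): [1, 4), [23, 25), [34, 36), [40, 41).

[1, 4) ∪ [23, 25) ∪ [34, 36) ∪ [40, 41)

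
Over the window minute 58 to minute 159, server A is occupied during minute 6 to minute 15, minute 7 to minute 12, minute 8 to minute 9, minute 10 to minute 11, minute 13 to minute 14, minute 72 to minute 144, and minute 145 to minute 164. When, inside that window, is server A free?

minute 58 to minute 72, minute 144 to minute 145

The merged coverage is minute 6 to minute 15, minute 72 to minute 144, minute 145 to minute 164.
Uncovered inside minute 58 to minute 159: minute 58 to minute 72, minute 144 to minute 145.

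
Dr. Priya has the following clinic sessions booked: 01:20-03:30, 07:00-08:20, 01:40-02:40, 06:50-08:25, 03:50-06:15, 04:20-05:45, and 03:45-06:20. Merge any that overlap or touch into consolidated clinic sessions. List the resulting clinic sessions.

01:20-03:30, 03:45-06:20, 06:50-08:25

Sort by start: 01:20-03:30, 01:40-02:40, 03:45-06:20, 03:50-06:15, 04:20-05:45, 06:50-08:25, 07:00-08:20.
01:40-02:40 overlaps/touches 01:20-03:30 → extend to 01:20-03:30.
03:45-06:20 is disjoint → start new block.
03:50-06:15 overlaps/touches 03:45-06:20 → extend to 03:45-06:20.
04:20-05:45 overlaps/touches 03:45-06:20 → extend to 03:45-06:20.
06:50-08:25 is disjoint → start new block.
07:00-08:20 overlaps/touches 06:50-08:25 → extend to 06:50-08:25.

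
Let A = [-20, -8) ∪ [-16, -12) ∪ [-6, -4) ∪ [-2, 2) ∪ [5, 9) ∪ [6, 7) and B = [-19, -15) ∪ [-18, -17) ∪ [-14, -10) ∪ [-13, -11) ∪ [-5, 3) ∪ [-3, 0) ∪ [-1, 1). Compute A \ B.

[-20, -19) ∪ [-15, -14) ∪ [-10, -8) ∪ [-6, -5) ∪ [5, 9)

First set merges to [-20, -8), [-6, -4), [-2, 2), [5, 9).
Second set merges to [-19, -15), [-14, -10), [-5, 3).
[-20, -8) \ B = [-20, -19), [-15, -14), [-10, -8).
[-6, -4) \ B = [-6, -5).
[-2, 2): entirely removed.
[5, 9): nothing removed.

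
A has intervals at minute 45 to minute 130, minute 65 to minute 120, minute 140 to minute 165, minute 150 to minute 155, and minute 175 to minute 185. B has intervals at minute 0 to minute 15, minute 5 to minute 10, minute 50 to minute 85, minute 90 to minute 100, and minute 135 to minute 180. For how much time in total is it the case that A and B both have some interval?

First set merges to minute 45 to minute 130, minute 140 to minute 165, minute 175 to minute 185.
Second set merges to minute 0 to minute 15, minute 50 to minute 85, minute 90 to minute 100, minute 135 to minute 180.
A ∩ B = minute 50 to minute 85, minute 90 to minute 100, minute 140 to minute 165, minute 175 to minute 180.
Total: 35 minutes + 10 minutes + 25 minutes + 5 minutes = 75 minutes.

75 minutes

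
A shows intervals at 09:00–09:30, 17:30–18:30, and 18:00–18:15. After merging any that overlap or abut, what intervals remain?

09:00–09:30, 17:30–18:30

17:30–18:30 is disjoint → start new block.
18:00–18:15 overlaps/touches 17:30–18:30 → extend to 17:30–18:30.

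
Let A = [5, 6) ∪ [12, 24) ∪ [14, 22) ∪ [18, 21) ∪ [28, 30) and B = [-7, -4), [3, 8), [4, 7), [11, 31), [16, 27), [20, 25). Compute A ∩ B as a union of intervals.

[5, 6) ∪ [12, 24) ∪ [28, 30)

Merge the first list: [5, 6), [12, 24), [28, 30).
Merge the second list: [-7, -4), [3, 8), [11, 31).
[5, 6) meets the second set on [5, 6).
[12, 24) meets the second set on [12, 24).
[28, 30) meets the second set on [28, 30).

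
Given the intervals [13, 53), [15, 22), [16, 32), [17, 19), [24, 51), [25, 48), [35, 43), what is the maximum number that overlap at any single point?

At 17, 4 of the intervals are simultaneously active.
No point has more.

4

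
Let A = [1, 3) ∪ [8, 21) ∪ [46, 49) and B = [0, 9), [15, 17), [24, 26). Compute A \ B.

[9, 15) ∪ [17, 21) ∪ [46, 49)

[1, 3): fully covered by B → removed.
[8, 21) minus B → [9, 15), [17, 21).
[46, 49): no B overlap → unchanged.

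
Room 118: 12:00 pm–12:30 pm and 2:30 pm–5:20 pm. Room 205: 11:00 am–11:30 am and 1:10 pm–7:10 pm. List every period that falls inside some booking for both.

2:30 pm–5:20 pm

12:00 pm–12:30 pm: no overlap with the second set.
2:30 pm–5:20 pm meets the second set on 2:30 pm–5:20 pm.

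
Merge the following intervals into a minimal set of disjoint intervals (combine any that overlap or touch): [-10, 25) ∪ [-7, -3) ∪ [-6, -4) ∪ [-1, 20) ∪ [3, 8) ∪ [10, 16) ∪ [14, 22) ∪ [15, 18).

[-7, -3) overlaps/touches [-10, 25) → extend to [-10, 25).
[-6, -4) overlaps/touches [-10, 25) → extend to [-10, 25).
[-1, 20) overlaps/touches [-10, 25) → extend to [-10, 25).
[3, 8) overlaps/touches [-10, 25) → extend to [-10, 25).
[10, 16) overlaps/touches [-10, 25) → extend to [-10, 25).
[14, 22) overlaps/touches [-10, 25) → extend to [-10, 25).
[15, 18) overlaps/touches [-10, 25) → extend to [-10, 25).

[-10, 25)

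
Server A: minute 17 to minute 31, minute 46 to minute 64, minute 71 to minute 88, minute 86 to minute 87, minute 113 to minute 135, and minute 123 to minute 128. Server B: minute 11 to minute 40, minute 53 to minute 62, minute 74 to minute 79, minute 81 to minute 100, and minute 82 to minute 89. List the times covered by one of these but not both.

A, merged: minute 17 to minute 31, minute 46 to minute 64, minute 71 to minute 88, minute 113 to minute 135.
B, merged: minute 11 to minute 40, minute 53 to minute 62, minute 74 to minute 79, minute 81 to minute 100.
Only in the first: minute 46 to minute 53, minute 62 to minute 64, minute 71 to minute 74, minute 79 to minute 81, minute 113 to minute 135.
Only in the second: minute 11 to minute 17, minute 31 to minute 40, minute 88 to minute 100.
Together these are the periods covered by exactly one.

minute 11 to minute 17, minute 31 to minute 40, minute 46 to minute 53, minute 62 to minute 64, minute 71 to minute 74, minute 79 to minute 81, minute 88 to minute 100, minute 113 to minute 135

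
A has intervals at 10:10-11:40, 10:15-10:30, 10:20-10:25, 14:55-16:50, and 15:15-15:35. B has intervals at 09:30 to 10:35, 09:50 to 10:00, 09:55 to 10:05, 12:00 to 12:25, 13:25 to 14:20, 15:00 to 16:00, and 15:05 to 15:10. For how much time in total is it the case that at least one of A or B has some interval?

Merge the first list: 10:10-11:40, 14:55-16:50.
Merge the second list: 09:30-10:35, 12:00-12:25, 13:25-14:20, 15:00-16:00.
A ∪ B = 09:30-11:40, 12:00-12:25, 13:25-14:20, 14:55-16:50.
Total: 2 h 10 min + 25 min + 55 min + 1 h 55 min = 5 h 25 min.

5 h 25 min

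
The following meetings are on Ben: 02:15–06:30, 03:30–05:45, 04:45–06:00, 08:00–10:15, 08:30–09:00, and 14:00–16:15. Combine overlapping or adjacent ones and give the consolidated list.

02:15–06:30, 08:00–10:15, 14:00–16:15

03:30–05:45 overlaps/touches 02:15–06:30 → extend to 02:15–06:30.
04:45–06:00 overlaps/touches 02:15–06:30 → extend to 02:15–06:30.
08:00–10:15 is disjoint → start new block.
08:30–09:00 overlaps/touches 08:00–10:15 → extend to 08:00–10:15.
14:00–16:15 is disjoint → start new block.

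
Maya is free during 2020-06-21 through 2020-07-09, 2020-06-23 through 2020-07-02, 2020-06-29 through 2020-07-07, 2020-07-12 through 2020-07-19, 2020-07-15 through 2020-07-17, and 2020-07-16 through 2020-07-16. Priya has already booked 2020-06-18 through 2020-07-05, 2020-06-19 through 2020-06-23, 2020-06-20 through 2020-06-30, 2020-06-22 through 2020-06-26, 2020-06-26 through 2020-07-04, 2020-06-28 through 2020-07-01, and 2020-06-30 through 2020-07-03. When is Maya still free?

A, merged: 2020-06-21 through 2020-07-09, 2020-07-12 through 2020-07-19.
B, merged: 2020-06-18 through 2020-07-05.
2020-06-21 through 2020-07-09 \ B = 2020-07-06 through 2020-07-09.
2020-07-12 through 2020-07-19: nothing removed.

2020-07-06 through 2020-07-09, 2020-07-12 through 2020-07-19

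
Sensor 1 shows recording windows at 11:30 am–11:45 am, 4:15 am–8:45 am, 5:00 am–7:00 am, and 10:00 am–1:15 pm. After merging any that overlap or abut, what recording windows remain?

Sort by start: 4:15 am-8:45 am, 5:00 am-7:00 am, 10:00 am-1:15 pm, 11:30 am-11:45 am.
5:00 am-7:00 am overlaps/touches 4:15 am-8:45 am → extend to 4:15 am-8:45 am.
10:00 am-1:15 pm is disjoint → start new block.
11:30 am-11:45 am overlaps/touches 10:00 am-1:15 pm → extend to 10:00 am-1:15 pm.

4:15 am-8:45 am, 10:00 am-1:15 pm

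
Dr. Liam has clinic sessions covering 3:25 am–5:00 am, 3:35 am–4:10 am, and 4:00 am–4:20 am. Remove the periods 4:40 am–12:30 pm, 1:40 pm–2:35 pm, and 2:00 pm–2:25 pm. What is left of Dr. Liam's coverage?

3:25 am–4:40 am

A, merged: 3:25 am–5:00 am.
B, merged: 4:40 am–12:30 pm, 1:40 pm–2:35 pm.
3:25 am–5:00 am \ B = 3:25 am–4:40 am.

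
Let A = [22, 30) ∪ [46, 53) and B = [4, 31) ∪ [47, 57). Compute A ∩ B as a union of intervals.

[22, 30) meets the second set on [22, 30).
[46, 53) meets the second set on [47, 53).

[22, 30) ∪ [47, 53)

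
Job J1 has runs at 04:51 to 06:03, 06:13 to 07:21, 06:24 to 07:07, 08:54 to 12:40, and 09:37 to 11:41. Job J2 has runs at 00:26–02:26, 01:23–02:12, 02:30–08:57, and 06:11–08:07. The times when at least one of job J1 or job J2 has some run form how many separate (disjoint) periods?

2

A, merged: 04:51–06:03, 06:13–07:21, 08:54–12:40.
B, merged: 00:26–02:26, 02:30–08:57.
A ∪ B = 00:26–02:26, 02:30–12:40.
That is 2 disjoint pieces.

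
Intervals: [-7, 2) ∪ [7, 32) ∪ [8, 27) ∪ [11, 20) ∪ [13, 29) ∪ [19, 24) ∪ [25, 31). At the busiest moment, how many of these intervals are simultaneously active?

At 19, 5 of the intervals are simultaneously active.
No point has more.

5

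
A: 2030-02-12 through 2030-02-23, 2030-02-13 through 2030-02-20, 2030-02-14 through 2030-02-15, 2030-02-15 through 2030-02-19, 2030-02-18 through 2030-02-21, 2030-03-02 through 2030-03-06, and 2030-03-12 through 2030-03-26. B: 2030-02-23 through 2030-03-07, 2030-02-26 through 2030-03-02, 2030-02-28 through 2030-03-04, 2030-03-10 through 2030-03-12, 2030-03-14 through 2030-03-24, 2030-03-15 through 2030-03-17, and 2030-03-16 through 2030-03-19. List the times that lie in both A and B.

2030-02-23 through 2030-02-23, 2030-03-02 through 2030-03-06, 2030-03-12 through 2030-03-12, 2030-03-14 through 2030-03-24

A, merged: 2030-02-12 through 2030-02-23, 2030-03-02 through 2030-03-06, 2030-03-12 through 2030-03-26.
B, merged: 2030-02-23 through 2030-03-07, 2030-03-10 through 2030-03-12, 2030-03-14 through 2030-03-24.
2030-02-12 through 2030-02-23 ∩ B → 2030-02-23 through 2030-02-23.
2030-03-02 through 2030-03-06 ∩ B → 2030-03-02 through 2030-03-06.
2030-03-12 through 2030-03-26 ∩ B → 2030-03-12 through 2030-03-12, 2030-03-14 through 2030-03-24.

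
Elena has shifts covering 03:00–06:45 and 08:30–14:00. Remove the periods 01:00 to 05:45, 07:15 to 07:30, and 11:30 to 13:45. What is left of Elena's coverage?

05:45–06:45, 08:30–11:30, 13:45–14:00

03:00–06:45 \ B = 05:45–06:45.
08:30–14:00 \ B = 08:30–11:30, 13:45–14:00.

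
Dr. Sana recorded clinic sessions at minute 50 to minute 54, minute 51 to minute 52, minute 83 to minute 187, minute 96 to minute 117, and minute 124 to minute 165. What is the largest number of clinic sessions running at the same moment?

Walk the sorted start/end points keeping a running depth.
The depth first hits 2 at minute 51.

2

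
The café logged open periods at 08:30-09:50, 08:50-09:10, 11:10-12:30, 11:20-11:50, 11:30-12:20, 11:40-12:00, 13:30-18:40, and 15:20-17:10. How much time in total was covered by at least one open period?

7 h 50 min

Merged: 08:30-09:50, 11:10-12:30, 13:30-18:40.
Lengths: 1 h 20 min + 1 h 20 min + 5 h 10 min = 7 h 50 min.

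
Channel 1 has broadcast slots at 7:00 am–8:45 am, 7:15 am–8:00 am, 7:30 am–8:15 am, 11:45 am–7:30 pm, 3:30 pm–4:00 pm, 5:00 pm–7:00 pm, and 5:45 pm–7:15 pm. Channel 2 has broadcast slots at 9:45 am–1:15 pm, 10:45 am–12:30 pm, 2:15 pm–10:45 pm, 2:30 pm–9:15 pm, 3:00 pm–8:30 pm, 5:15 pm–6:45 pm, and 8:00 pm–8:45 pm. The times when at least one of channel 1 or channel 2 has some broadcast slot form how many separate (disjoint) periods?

A, merged: 7:00 am–8:45 am, 11:45 am–7:30 pm.
B, merged: 9:45 am–1:15 pm, 2:15 pm–10:45 pm.
A ∪ B = 7:00 am–8:45 am, 9:45 am–10:45 pm.
That is 2 disjoint pieces.

2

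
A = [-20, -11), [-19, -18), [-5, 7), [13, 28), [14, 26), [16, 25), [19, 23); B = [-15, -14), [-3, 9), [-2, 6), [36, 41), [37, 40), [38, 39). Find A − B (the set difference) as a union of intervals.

[-20, -15) ∪ [-14, -11) ∪ [-5, -3) ∪ [13, 28)

First set merges to [-20, -11), [-5, 7), [13, 28).
Second set merges to [-15, -14), [-3, 9), [36, 41).
[-20, -11) minus B → [-20, -15), [-14, -11).
[-5, 7) minus B → [-5, -3).
[13, 28): no B overlap → unchanged.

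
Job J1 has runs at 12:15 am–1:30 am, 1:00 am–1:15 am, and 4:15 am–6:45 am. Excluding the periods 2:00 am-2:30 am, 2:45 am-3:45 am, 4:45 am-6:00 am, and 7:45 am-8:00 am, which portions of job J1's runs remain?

First set merges to 12:15 am-1:30 am, 4:15 am-6:45 am.
12:15 am-1:30 am: no B overlap → unchanged.
4:15 am-6:45 am minus B → 4:15 am-4:45 am, 6:00 am-6:45 am.

12:15 am-1:30 am, 4:15 am-4:45 am, 6:00 am-6:45 am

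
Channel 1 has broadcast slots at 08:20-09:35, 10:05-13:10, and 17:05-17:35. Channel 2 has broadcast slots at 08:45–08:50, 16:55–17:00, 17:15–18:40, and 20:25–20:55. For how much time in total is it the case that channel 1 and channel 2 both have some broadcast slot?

25 min

A ∩ B = 08:45-08:50, 17:15-17:35.
Total: 5 min + 20 min = 25 min.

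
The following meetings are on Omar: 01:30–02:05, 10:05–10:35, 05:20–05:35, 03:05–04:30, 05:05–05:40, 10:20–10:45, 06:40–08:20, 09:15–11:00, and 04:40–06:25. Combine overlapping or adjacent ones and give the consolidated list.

01:30–02:05, 03:05–04:30, 04:40–06:25, 06:40–08:20, 09:15–11:00

Sort by start: 01:30–02:05, 03:05–04:30, 04:40–06:25, 05:05–05:40, 05:20–05:35, 06:40–08:20, 09:15–11:00, 10:05–10:35, 10:20–10:45.
03:05–04:30 is disjoint → start new block.
04:40–06:25 is disjoint → start new block.
05:05–05:40 overlaps/touches 04:40–06:25 → extend to 04:40–06:25.
05:20–05:35 overlaps/touches 04:40–06:25 → extend to 04:40–06:25.
06:40–08:20 is disjoint → start new block.
09:15–11:00 is disjoint → start new block.
10:05–10:35 overlaps/touches 09:15–11:00 → extend to 09:15–11:00.
10:20–10:45 overlaps/touches 09:15–11:00 → extend to 09:15–11:00.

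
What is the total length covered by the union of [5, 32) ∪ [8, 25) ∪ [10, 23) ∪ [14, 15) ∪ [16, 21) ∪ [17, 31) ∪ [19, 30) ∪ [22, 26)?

27

Merged: [5, 32).
Length: 27.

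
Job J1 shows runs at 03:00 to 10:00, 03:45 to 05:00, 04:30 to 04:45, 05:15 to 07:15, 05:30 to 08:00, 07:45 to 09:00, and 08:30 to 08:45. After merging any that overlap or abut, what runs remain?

03:45–05:00 overlaps/touches 03:00–10:00 → extend to 03:00–10:00.
04:30–04:45 overlaps/touches 03:00–10:00 → extend to 03:00–10:00.
05:15–07:15 overlaps/touches 03:00–10:00 → extend to 03:00–10:00.
05:30–08:00 overlaps/touches 03:00–10:00 → extend to 03:00–10:00.
07:45–09:00 overlaps/touches 03:00–10:00 → extend to 03:00–10:00.
08:30–08:45 overlaps/touches 03:00–10:00 → extend to 03:00–10:00.

03:00–10:00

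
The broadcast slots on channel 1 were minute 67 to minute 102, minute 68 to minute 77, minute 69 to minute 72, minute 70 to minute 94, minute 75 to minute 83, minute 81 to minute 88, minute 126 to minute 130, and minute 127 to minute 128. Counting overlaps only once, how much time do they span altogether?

39 minutes

Merged: minute 67 to minute 102, minute 126 to minute 130.
Lengths: 35 minutes + 4 minutes = 39 minutes.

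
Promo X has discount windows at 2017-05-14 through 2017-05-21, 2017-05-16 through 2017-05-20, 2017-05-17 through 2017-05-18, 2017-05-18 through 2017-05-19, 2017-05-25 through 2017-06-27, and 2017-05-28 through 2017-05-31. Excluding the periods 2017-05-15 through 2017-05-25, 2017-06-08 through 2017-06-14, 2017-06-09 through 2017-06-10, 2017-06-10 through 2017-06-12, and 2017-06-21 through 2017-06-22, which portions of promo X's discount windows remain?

2017-05-14 through 2017-05-14, 2017-05-26 through 2017-06-07, 2017-06-15 through 2017-06-20, 2017-06-23 through 2017-06-27

Merge the first list: 2017-05-14 through 2017-05-21, 2017-05-25 through 2017-06-27.
Merge the second list: 2017-05-15 through 2017-05-25, 2017-06-08 through 2017-06-14, 2017-06-21 through 2017-06-22.
2017-05-14 through 2017-05-21 \ B = 2017-05-14 through 2017-05-14.
2017-05-25 through 2017-06-27 \ B = 2017-05-26 through 2017-06-07, 2017-06-15 through 2017-06-20, 2017-06-23 through 2017-06-27.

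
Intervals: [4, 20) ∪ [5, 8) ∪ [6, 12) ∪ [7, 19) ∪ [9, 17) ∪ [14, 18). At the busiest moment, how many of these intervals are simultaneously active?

At 7, 4 of the intervals are simultaneously active.
No point has more.

4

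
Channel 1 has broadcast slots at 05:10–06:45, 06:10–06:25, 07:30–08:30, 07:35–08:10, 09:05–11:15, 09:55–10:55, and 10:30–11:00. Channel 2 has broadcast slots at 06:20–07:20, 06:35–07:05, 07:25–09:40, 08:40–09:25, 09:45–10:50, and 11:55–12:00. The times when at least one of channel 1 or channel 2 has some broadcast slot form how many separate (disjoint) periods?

First set merges to 05:10–06:45, 07:30–08:30, 09:05–11:15.
Second set merges to 06:20–07:20, 07:25–09:40, 09:45–10:50, 11:55–12:00.
A ∪ B = 05:10–07:20, 07:25–11:15, 11:55–12:00.
That is 3 disjoint pieces.

3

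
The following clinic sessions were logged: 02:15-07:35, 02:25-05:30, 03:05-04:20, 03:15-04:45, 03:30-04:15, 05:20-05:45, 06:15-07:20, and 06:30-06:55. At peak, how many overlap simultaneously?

5

Walk the sorted start/end points keeping a running depth.
The depth first hits 5 at 03:30.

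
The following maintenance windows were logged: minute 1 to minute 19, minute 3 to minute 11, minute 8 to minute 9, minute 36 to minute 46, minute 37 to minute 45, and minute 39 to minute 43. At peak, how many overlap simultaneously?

3

Walk the sorted start/end points keeping a running depth.
The depth first hits 3 at minute 8.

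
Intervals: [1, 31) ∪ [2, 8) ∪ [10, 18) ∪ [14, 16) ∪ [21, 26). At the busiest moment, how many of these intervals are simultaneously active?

3

Walk the sorted start/end points keeping a running depth.
The depth first hits 3 at 14.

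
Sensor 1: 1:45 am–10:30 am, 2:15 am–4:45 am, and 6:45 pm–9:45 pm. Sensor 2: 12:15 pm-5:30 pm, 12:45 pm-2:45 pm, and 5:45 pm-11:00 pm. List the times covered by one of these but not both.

1:45 am–10:30 am, 12:15 pm–5:30 pm, 5:45 pm–6:45 pm, 9:45 pm–11:00 pm

A, merged: 1:45 am–10:30 am, 6:45 pm–9:45 pm.
B, merged: 12:15 pm–5:30 pm, 5:45 pm–11:00 pm.
Only in the first: 1:45 am–10:30 am.
Only in the second: 12:15 pm–5:30 pm, 5:45 pm–6:45 pm, 9:45 pm–11:00 pm.
Together these are the periods covered by exactly one.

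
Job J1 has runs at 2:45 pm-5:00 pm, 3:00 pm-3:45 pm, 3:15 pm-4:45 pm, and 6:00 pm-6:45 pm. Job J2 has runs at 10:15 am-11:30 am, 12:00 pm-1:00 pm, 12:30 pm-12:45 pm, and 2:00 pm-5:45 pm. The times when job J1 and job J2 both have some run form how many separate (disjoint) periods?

Merge the first list: 2:45 pm–5:00 pm, 6:00 pm–6:45 pm.
Merge the second list: 10:15 am–11:30 am, 12:00 pm–1:00 pm, 2:00 pm–5:45 pm.
A ∩ B = 2:45 pm–5:00 pm.
That is 1 disjoint piece.

1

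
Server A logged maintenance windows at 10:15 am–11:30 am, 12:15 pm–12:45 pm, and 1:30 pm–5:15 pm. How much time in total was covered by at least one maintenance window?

5 h 30 min

Merged: 10:15 am–11:30 am, 12:15 pm–12:45 pm, 1:30 pm–5:15 pm.
Lengths: 1 h 15 min + 30 min + 3 h 45 min = 5 h 30 min.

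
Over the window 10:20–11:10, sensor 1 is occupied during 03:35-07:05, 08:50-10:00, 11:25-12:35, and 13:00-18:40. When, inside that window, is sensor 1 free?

After merging, the occupied span is 03:35–07:05, 08:50–10:00, 11:25–12:35, 13:00–18:40.
Gaps within 10:20–11:10: 10:20–11:10.

10:20–11:10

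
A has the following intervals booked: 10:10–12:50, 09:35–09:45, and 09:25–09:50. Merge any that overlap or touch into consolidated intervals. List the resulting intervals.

09:25–09:50, 10:10–12:50

Sort by start: 09:25–09:50, 09:35–09:45, 10:10–12:50.
09:35–09:45 overlaps/touches 09:25–09:50 → extend to 09:25–09:50.
10:10–12:50 is disjoint → start new block.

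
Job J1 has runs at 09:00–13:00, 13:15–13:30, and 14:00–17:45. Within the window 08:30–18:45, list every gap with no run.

08:30-09:00, 13:00-13:15, 13:30-14:00, 17:45-18:45

The merged coverage is 09:00-13:00, 13:15-13:30, 14:00-17:45.
Uncovered inside 08:30-18:45: 08:30-09:00, 13:00-13:15, 13:30-14:00, 17:45-18:45.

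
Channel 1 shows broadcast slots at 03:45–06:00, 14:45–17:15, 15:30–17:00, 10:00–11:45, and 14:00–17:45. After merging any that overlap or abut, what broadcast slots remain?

Sort by start: 03:45-06:00, 10:00-11:45, 14:00-17:45, 14:45-17:15, 15:30-17:00.
10:00-11:45 is disjoint → start new block.
14:00-17:45 is disjoint → start new block.
14:45-17:15 overlaps/touches 14:00-17:45 → extend to 14:00-17:45.
15:30-17:00 overlaps/touches 14:00-17:45 → extend to 14:00-17:45.

03:45-06:00, 10:00-11:45, 14:00-17:45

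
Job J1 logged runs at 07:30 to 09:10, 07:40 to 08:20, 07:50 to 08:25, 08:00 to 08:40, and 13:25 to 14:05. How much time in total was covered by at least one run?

Merged: 07:30–09:10, 13:25–14:05.
Lengths: 1 h 40 min + 40 min = 2 h 20 min.

2 h 20 min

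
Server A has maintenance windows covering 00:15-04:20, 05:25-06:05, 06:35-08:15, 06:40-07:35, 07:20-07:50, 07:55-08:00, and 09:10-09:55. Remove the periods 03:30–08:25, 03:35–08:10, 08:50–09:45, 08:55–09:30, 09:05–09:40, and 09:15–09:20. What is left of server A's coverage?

00:15-03:30, 09:45-09:55

First set merges to 00:15-04:20, 05:25-06:05, 06:35-08:15, 09:10-09:55.
Second set merges to 03:30-08:25, 08:50-09:45.
00:15-04:20 minus B → 00:15-03:30.
05:25-06:05: fully covered by B → removed.
06:35-08:15: fully covered by B → removed.
09:10-09:55 minus B → 09:45-09:55.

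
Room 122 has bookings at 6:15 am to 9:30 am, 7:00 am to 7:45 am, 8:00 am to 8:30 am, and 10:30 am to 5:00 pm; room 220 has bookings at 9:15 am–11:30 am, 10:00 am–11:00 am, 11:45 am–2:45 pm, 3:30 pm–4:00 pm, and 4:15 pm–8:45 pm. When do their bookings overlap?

First set merges to 6:15 am-9:30 am, 10:30 am-5:00 pm.
Second set merges to 9:15 am-11:30 am, 11:45 am-2:45 pm, 3:30 pm-4:00 pm, 4:15 pm-8:45 pm.
6:15 am-9:30 am meets the second set on 9:15 am-9:30 am.
10:30 am-5:00 pm meets the second set on 10:30 am-11:30 am, 11:45 am-2:45 pm, 3:30 pm-4:00 pm, 4:15 pm-5:00 pm.

9:15 am-9:30 am, 10:30 am-11:30 am, 11:45 am-2:45 pm, 3:30 pm-4:00 pm, 4:15 pm-5:00 pm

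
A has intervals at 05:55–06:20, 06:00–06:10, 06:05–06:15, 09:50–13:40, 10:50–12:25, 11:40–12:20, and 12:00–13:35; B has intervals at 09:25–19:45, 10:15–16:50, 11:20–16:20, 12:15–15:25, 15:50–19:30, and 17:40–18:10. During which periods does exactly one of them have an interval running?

Merge the first list: 05:55–06:20, 09:50–13:40.
Merge the second list: 09:25–19:45.
Only in the first: 05:55–06:20.
Only in the second: 09:25–09:50, 13:40–19:45.
Together these are the periods covered by exactly one.

05:55–06:20, 09:25–09:50, 13:40–19:45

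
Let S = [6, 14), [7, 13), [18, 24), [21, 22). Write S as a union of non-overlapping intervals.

[6, 14) ∪ [18, 24)

[7, 13) overlaps/touches [6, 14) → extend to [6, 14).
[18, 24) is disjoint → start new block.
[21, 22) overlaps/touches [18, 24) → extend to [18, 24).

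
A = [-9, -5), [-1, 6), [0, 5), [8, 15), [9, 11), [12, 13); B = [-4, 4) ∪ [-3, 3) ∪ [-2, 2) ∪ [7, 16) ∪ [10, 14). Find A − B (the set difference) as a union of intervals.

First set merges to [-9, -5), [-1, 6), [8, 15).
Second set merges to [-4, 4), [7, 16).
[-9, -5) is untouched.
[-1, 6) with B removed leaves [4, 6).
[8, 15) lies entirely inside B → drops out.

[-9, -5) ∪ [4, 6)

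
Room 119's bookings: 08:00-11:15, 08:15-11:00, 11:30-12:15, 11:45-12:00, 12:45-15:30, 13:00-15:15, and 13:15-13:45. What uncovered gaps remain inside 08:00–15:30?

11:15-11:30, 12:15-12:45

The merged coverage is 08:00-11:15, 11:30-12:15, 12:45-15:30.
Complement within 08:00-15:30: 11:15-11:30, 12:15-12:45.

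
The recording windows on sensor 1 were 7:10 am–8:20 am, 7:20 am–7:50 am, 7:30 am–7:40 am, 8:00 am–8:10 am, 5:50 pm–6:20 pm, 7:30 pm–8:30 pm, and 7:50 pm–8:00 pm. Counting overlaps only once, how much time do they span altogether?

Merged: 7:10 am–8:20 am, 5:50 pm–6:20 pm, 7:30 pm–8:30 pm.
Lengths: 1 h 10 min + 30 min + 1 h = 2 h 40 min.

2 h 40 min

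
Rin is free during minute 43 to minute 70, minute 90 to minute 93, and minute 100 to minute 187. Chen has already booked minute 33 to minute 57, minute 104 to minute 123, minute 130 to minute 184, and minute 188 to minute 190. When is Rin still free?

minute 43 to minute 70 \ B = minute 57 to minute 70.
minute 90 to minute 93: nothing removed.
minute 100 to minute 187 \ B = minute 100 to minute 104, minute 123 to minute 130, minute 184 to minute 187.

minute 57 to minute 70, minute 90 to minute 93, minute 100 to minute 104, minute 123 to minute 130, minute 184 to minute 187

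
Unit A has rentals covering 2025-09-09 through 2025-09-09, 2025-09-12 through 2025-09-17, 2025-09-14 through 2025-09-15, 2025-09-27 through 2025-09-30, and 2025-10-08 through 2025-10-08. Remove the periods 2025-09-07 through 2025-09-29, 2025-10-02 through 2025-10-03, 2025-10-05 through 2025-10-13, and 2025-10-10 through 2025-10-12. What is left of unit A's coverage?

First set merges to 2025-09-09 through 2025-09-09, 2025-09-12 through 2025-09-17, 2025-09-27 through 2025-09-30, 2025-10-08 through 2025-10-08.
Second set merges to 2025-09-07 through 2025-09-29, 2025-10-02 through 2025-10-03, 2025-10-05 through 2025-10-13.
2025-09-09 through 2025-09-09: fully covered by B → removed.
2025-09-12 through 2025-09-17: fully covered by B → removed.
2025-09-27 through 2025-09-30 minus B → 2025-09-30 through 2025-09-30.
2025-10-08 through 2025-10-08: fully covered by B → removed.

2025-09-30 through 2025-09-30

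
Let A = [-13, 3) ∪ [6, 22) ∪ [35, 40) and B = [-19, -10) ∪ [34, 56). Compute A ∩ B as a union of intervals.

[-13, -10) ∪ [35, 40)

[-13, 3) meets the second set on [-13, -10).
[6, 22): no overlap with the second set.
[35, 40) meets the second set on [35, 40).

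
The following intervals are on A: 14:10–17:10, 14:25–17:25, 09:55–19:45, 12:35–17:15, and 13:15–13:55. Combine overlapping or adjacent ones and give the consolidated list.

09:55–19:45

Sort by start: 09:55–19:45, 12:35–17:15, 13:15–13:55, 14:10–17:10, 14:25–17:25.
12:35–17:15 overlaps/touches 09:55–19:45 → extend to 09:55–19:45.
13:15–13:55 overlaps/touches 09:55–19:45 → extend to 09:55–19:45.
14:10–17:10 overlaps/touches 09:55–19:45 → extend to 09:55–19:45.
14:25–17:25 overlaps/touches 09:55–19:45 → extend to 09:55–19:45.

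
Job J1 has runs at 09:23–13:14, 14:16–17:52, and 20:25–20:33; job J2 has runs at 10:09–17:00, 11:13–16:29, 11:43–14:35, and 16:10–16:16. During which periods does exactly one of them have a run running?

09:23–10:09, 13:14–14:16, 17:00–17:52, 20:25–20:33

Merge the second list: 10:09–17:00.
Only in the first: 09:23–10:09, 17:00–17:52, 20:25–20:33.
Only in the second: 13:14–14:16.
Together these are the periods covered by exactly one.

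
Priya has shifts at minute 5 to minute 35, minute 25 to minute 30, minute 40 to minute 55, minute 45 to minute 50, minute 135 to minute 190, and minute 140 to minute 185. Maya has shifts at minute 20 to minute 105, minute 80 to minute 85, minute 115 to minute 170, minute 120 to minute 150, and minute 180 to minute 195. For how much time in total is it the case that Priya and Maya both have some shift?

75 minutes

A, merged: minute 5 to minute 35, minute 40 to minute 55, minute 135 to minute 190.
B, merged: minute 20 to minute 105, minute 115 to minute 170, minute 180 to minute 195.
A ∩ B = minute 20 to minute 35, minute 40 to minute 55, minute 135 to minute 170, minute 180 to minute 190.
Total: 15 minutes + 15 minutes + 35 minutes + 10 minutes = 75 minutes.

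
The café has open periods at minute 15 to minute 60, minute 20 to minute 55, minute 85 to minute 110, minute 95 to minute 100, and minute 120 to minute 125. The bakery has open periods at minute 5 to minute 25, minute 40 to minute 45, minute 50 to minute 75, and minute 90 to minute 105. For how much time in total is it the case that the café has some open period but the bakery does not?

35 minutes

A, merged: minute 15 to minute 60, minute 85 to minute 110, minute 120 to minute 125.
A \ B = minute 25 to minute 40, minute 45 to minute 50, minute 85 to minute 90, minute 105 to minute 110, minute 120 to minute 125.
Total: 15 minutes + 5 minutes + 5 minutes + 5 minutes + 5 minutes = 35 minutes.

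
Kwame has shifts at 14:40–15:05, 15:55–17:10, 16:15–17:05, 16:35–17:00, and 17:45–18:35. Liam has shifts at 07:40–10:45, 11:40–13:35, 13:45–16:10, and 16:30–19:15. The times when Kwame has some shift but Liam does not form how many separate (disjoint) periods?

1

Merge the first list: 14:40-15:05, 15:55-17:10, 17:45-18:35.
A \ B = 16:10-16:30.
That is 1 disjoint piece.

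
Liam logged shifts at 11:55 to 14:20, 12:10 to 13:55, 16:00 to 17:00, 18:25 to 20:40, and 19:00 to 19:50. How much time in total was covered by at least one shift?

Merged: 11:55–14:20, 16:00–17:00, 18:25–20:40.
Lengths: 2 h 25 min + 1 h + 2 h 15 min = 5 h 40 min.

5 h 40 min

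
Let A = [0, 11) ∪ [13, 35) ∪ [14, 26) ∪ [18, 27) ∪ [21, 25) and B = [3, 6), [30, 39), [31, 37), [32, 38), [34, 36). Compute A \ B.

A, merged: [0, 11), [13, 35).
B, merged: [3, 6), [30, 39).
[0, 11) \ B = [0, 3), [6, 11).
[13, 35) \ B = [13, 30).

[0, 3) ∪ [6, 11) ∪ [13, 30)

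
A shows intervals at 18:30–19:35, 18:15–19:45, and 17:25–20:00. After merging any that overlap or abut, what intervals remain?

17:25–20:00

Sort by start: 17:25–20:00, 18:15–19:45, 18:30–19:35.
18:15–19:45 overlaps/touches 17:25–20:00 → extend to 17:25–20:00.
18:30–19:35 overlaps/touches 17:25–20:00 → extend to 17:25–20:00.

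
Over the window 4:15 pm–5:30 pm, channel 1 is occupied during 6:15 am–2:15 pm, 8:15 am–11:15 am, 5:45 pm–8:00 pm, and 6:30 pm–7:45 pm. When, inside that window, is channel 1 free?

4:15 pm–5:30 pm

The merged coverage is 6:15 am–2:15 pm, 5:45 pm–8:00 pm.
Gaps within 4:15 pm–5:30 pm: 4:15 pm–5:30 pm.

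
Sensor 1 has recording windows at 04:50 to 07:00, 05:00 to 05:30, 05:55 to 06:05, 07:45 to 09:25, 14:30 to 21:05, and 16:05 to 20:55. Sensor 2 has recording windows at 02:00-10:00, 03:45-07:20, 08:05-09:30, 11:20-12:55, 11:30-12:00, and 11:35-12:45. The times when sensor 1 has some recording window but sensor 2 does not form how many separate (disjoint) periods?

1

First set merges to 04:50–07:00, 07:45–09:25, 14:30–21:05.
Second set merges to 02:00–10:00, 11:20–12:55.
A \ B = 14:30–21:05.
That is 1 disjoint piece.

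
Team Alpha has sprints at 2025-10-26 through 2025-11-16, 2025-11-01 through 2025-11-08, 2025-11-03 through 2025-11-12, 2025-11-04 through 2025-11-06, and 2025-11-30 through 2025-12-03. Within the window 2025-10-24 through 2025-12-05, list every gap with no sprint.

Covered (merged): 2025-10-26 through 2025-11-16, 2025-11-30 through 2025-12-03.
Uncovered inside 2025-10-24 through 2025-12-05: 2025-10-24 through 2025-10-25, 2025-11-17 through 2025-11-29, 2025-12-04 through 2025-12-05.

2025-10-24 through 2025-10-25, 2025-11-17 through 2025-11-29, 2025-12-04 through 2025-12-05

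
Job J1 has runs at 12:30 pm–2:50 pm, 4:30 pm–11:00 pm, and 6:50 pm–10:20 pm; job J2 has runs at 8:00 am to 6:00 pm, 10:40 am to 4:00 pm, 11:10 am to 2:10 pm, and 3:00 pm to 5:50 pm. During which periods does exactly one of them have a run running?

First set merges to 12:30 pm–2:50 pm, 4:30 pm–11:00 pm.
Second set merges to 8:00 am–6:00 pm.
Only in the first: 6:00 pm–11:00 pm.
Only in the second: 8:00 am–12:30 pm, 2:50 pm–4:30 pm.
Together these are the periods covered by exactly one.

8:00 am–12:30 pm, 2:50 pm–4:30 pm, 6:00 pm–11:00 pm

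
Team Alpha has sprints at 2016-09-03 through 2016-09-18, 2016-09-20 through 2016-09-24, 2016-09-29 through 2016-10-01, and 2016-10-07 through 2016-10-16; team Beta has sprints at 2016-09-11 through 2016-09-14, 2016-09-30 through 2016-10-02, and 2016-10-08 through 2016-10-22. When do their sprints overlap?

2016-09-03 through 2016-09-18 ∩ B → 2016-09-11 through 2016-09-14.
2016-09-20 through 2016-09-24 meets no B interval.
2016-09-29 through 2016-10-01 ∩ B → 2016-09-30 through 2016-10-01.
2016-10-07 through 2016-10-16 ∩ B → 2016-10-08 through 2016-10-16.

2016-09-11 through 2016-09-14, 2016-09-30 through 2016-10-01, 2016-10-08 through 2016-10-16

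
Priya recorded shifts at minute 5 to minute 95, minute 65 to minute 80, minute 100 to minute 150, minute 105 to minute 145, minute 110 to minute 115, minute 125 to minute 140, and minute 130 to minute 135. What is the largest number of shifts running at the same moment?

Sweep endpoints in order; track running count of active intervals.
Peak of 4 reached at minute 130.

4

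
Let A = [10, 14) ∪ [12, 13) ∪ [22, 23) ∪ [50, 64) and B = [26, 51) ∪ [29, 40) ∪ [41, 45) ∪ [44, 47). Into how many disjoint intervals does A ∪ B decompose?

Merge the first list: [10, 14), [22, 23), [50, 64).
Merge the second list: [26, 51).
A ∪ B = [10, 14), [22, 23), [26, 64).
That is 3 disjoint pieces.

3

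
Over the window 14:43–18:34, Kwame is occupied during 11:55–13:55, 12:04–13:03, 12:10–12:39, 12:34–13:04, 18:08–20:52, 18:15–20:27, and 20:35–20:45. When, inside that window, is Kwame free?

After merging, the occupied span is 11:55–13:55, 18:08–20:52.
Gaps within 14:43–18:34: 14:43–18:08.

14:43–18:08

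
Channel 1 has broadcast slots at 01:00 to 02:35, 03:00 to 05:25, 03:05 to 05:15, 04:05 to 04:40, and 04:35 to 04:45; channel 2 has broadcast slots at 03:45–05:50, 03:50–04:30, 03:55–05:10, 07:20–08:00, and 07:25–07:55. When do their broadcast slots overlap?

03:45–05:25

Merge the first list: 01:00–02:35, 03:00–05:25.
Merge the second list: 03:45–05:50, 07:20–08:00.
01:00–02:35 meets no B interval.
03:00–05:25 ∩ B → 03:45–05:25.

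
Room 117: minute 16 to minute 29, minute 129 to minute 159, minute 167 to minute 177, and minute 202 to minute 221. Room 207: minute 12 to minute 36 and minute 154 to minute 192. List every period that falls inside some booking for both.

minute 16 to minute 29 ∩ B → minute 16 to minute 29.
minute 129 to minute 159 ∩ B → minute 154 to minute 159.
minute 167 to minute 177 ∩ B → minute 167 to minute 177.
minute 202 to minute 221 meets no B interval.

minute 16 to minute 29, minute 154 to minute 159, minute 167 to minute 177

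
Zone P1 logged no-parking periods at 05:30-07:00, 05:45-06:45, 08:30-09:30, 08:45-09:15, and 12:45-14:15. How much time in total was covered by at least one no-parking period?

4 h

Merged: 05:30-07:00, 08:30-09:30, 12:45-14:15.
Lengths: 1 h 30 min + 1 h + 1 h 30 min = 4 h.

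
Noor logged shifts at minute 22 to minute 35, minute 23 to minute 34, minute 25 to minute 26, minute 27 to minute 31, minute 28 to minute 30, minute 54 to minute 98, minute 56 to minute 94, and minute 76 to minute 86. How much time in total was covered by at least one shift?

Merged: minute 22 to minute 35, minute 54 to minute 98.
Lengths: 13 minutes + 44 minutes = 57 minutes.

57 minutes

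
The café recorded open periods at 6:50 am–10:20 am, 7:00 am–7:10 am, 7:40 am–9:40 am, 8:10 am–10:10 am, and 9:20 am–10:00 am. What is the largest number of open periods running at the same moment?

At 9:20 am, 4 of the intervals are simultaneously active.
No point has more.

4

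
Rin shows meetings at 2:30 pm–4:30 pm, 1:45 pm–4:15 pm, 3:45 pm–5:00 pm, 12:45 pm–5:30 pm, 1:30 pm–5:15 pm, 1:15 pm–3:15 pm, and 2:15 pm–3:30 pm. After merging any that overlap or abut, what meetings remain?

Sort by start: 12:45 pm–5:30 pm, 1:15 pm–3:15 pm, 1:30 pm–5:15 pm, 1:45 pm–4:15 pm, 2:15 pm–3:30 pm, 2:30 pm–4:30 pm, 3:45 pm–5:00 pm.
1:15 pm–3:15 pm overlaps/touches 12:45 pm–5:30 pm → extend to 12:45 pm–5:30 pm.
1:30 pm–5:15 pm overlaps/touches 12:45 pm–5:30 pm → extend to 12:45 pm–5:30 pm.
1:45 pm–4:15 pm overlaps/touches 12:45 pm–5:30 pm → extend to 12:45 pm–5:30 pm.
2:15 pm–3:30 pm overlaps/touches 12:45 pm–5:30 pm → extend to 12:45 pm–5:30 pm.
2:30 pm–4:30 pm overlaps/touches 12:45 pm–5:30 pm → extend to 12:45 pm–5:30 pm.
3:45 pm–5:00 pm overlaps/touches 12:45 pm–5:30 pm → extend to 12:45 pm–5:30 pm.

12:45 pm–5:30 pm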